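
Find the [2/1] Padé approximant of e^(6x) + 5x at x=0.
(-4*x**2 + 9*x + 1)/(1 - 2*x)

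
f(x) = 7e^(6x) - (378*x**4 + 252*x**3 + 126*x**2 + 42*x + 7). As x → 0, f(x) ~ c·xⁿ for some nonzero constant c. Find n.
5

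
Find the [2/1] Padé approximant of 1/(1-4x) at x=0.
1/(1 - 4*x)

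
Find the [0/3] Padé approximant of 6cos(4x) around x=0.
6/(8*x**2 + 1)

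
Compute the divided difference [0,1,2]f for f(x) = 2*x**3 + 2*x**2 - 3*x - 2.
8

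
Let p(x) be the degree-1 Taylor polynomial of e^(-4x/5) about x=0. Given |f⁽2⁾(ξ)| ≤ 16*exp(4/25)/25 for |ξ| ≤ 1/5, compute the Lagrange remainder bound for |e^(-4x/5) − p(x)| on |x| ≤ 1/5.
8*exp(4/25)/625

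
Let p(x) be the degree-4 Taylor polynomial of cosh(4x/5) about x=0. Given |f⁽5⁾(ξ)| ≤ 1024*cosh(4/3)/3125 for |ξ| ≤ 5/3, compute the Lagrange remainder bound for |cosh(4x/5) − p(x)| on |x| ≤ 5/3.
128*cosh(4/3)/3645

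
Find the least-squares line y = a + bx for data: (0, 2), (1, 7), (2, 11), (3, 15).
a = 23/10, b = 43/10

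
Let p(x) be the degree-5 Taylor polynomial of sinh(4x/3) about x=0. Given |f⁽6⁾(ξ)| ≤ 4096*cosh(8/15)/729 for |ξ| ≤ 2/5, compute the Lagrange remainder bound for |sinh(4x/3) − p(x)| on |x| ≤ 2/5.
16384*cosh(8/15)/512578125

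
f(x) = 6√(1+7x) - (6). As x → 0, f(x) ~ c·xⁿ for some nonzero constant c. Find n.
1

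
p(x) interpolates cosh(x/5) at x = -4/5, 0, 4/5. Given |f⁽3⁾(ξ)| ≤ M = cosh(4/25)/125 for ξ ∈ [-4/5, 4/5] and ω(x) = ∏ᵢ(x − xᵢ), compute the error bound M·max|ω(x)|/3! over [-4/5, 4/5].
64*sqrt(3)*cosh(4/25)/421875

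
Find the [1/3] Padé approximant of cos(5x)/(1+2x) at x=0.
(1 - 125*x/24)/(-1925*x**3/48 + 25*x**2/12 - 77*x/24 + 1)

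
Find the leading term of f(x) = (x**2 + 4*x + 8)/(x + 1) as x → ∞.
x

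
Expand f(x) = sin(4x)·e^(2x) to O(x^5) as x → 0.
4*x + 8*x**2 - 8*x**3/3 - 16*x**4 + O(x**5)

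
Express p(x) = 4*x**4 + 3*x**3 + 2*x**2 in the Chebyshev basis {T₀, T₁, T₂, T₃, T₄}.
(5/2)T₀ + (9/4)T₁ + (3)T₂ + (3/4)T₃ + (1/2)T₄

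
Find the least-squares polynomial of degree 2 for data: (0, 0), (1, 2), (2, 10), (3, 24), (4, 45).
3/35 + (-48/35)x + (22/7)x²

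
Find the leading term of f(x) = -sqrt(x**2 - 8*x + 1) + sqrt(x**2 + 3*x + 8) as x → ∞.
11/2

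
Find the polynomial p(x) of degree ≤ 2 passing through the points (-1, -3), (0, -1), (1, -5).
-3*x**2 - x - 1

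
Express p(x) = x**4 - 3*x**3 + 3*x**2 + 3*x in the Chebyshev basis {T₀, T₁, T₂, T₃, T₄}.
(15/8)T₀ + (3/4)T₁ + (2)T₂ + (-3/4)T₃ + (1/8)T₄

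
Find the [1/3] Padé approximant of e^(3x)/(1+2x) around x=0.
(5*x/4 + 1)/(21*x**3/8 - 11*x**2/4 + x/4 + 1)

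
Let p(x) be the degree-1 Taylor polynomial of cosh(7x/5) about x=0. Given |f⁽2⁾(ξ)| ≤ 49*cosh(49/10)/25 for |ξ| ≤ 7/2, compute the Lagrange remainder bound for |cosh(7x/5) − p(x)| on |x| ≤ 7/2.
2401*cosh(49/10)/200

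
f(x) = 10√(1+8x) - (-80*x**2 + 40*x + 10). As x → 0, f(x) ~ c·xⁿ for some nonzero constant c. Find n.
3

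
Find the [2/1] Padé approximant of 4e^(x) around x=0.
(2*x**2/3 + 8*x/3 + 4)/(1 - x/3)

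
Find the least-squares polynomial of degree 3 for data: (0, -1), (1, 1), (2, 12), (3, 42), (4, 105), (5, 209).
-61/63 + (487/378)x + (-76/63)x² + (101/54)x³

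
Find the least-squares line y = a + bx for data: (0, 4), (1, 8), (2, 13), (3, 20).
a = 33/10, b = 53/10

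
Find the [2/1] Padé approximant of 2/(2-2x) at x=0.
1/(1 - x)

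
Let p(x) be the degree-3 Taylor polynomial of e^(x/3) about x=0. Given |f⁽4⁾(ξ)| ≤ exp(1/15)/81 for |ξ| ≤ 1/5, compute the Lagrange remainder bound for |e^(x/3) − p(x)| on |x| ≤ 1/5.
exp(1/15)/1215000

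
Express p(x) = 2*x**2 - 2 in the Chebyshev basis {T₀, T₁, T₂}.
-T₀ + T₂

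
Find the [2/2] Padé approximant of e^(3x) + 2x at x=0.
(39*x**2/4 + 13*x/2 + 1)/(-9*x**2/4 + 3*x/2 + 1)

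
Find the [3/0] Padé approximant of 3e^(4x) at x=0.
32*x**3 + 24*x**2 + 12*x + 3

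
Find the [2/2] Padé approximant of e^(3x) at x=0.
(3*x**2/4 + 3*x/2 + 1)/(3*x**2/4 - 3*x/2 + 1)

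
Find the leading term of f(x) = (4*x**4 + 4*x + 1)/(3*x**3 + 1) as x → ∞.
4*x/3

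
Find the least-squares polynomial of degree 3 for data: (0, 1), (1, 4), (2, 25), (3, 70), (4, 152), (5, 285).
29/42 + (151/252)x + (151/84)x² + (17/9)x³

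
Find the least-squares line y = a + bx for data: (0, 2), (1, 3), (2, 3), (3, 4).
a = 21/10, b = 3/5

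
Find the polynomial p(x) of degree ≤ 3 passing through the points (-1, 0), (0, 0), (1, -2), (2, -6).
-x**2 - x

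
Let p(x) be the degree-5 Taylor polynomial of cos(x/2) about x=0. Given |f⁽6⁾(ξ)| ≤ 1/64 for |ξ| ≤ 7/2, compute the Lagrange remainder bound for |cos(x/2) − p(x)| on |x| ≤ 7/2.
117649/2949120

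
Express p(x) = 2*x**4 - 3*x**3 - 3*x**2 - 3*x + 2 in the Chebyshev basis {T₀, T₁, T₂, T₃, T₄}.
(5/4)T₀ + (-21/4)T₁ + (-1/2)T₂ + (-3/4)T₃ + (1/4)T₄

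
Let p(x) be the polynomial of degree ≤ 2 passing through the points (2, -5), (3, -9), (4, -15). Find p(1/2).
-11/4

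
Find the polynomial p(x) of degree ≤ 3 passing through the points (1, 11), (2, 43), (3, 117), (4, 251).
3*x**3 + 3*x**2 + 2*x + 3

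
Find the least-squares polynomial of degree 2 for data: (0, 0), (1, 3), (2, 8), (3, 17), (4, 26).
-4/35 + (71/35)x + (8/7)x²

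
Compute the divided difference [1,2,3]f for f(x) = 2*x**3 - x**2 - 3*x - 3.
11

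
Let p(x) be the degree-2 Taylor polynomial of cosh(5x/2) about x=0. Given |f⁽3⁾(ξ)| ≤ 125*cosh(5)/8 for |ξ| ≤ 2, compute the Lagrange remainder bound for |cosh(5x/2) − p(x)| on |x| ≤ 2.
125*cosh(5)/6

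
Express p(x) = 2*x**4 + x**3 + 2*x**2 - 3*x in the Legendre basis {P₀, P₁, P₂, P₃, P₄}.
(16/15)P₀ + (-12/5)P₁ + (52/21)P₂ + (2/5)P₃ + (16/35)P₄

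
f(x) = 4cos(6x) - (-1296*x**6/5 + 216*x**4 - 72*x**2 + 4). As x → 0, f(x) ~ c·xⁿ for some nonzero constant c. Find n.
8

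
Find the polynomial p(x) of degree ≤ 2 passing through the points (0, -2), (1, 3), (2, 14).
3*x**2 + 2*x - 2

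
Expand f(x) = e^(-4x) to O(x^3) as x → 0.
1 - 4*x + 8*x**2 + O(x**3)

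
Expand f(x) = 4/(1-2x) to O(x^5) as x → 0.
4 + 8*x + 16*x**2 + 32*x**3 + 64*x**4 + O(x**5)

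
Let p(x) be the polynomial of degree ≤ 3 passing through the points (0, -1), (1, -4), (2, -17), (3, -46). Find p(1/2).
-13/8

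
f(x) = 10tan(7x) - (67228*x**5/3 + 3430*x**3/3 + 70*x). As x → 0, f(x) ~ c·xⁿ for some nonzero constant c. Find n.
7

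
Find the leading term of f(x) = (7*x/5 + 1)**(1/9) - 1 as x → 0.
7*x/45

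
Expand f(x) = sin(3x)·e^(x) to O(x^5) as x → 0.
3*x + 3*x**2 - 3*x**3 - 4*x**4 + O(x**5)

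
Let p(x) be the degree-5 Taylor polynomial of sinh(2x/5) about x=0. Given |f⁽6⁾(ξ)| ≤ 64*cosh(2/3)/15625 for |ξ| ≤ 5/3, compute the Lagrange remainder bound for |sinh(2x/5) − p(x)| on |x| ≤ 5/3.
4*cosh(2/3)/32805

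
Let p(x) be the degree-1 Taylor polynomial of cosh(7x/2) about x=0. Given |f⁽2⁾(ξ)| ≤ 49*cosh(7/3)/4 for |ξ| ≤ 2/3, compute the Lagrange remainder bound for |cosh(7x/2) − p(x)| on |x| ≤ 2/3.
49*cosh(7/3)/18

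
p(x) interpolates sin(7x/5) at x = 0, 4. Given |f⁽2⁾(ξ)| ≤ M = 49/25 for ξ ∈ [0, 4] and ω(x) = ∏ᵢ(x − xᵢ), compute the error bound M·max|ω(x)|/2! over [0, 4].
98/25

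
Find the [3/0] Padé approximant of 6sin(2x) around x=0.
-8*x**3 + 12*x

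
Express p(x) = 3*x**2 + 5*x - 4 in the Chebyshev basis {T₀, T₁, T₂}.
(-5/2)T₀ + (5)T₁ + (3/2)T₂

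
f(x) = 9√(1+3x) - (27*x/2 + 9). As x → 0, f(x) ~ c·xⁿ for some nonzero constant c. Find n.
2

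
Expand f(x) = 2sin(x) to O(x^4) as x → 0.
2*x - x**3/3 + O(x**4)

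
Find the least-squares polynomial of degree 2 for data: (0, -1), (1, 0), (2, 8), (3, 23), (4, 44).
-38/35 + (-149/70)x + (47/14)x²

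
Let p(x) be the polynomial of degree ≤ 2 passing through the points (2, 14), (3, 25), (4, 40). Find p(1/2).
5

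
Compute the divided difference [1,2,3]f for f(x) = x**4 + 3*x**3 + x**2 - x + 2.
44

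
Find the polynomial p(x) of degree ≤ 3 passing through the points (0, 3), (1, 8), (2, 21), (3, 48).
x**3 + x**2 + 3*x + 3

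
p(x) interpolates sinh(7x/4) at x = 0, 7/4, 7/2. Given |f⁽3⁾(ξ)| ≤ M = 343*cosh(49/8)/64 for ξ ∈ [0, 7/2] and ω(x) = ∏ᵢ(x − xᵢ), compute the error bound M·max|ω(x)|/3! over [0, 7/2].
117649*sqrt(3)*cosh(49/8)/110592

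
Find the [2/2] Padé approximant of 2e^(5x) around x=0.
(25*x**2/6 + 5*x + 2)/(25*x**2/12 - 5*x/2 + 1)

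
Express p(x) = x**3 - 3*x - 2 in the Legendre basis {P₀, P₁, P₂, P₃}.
(-2)P₀ + (-12/5)P₁ + (2/5)P₃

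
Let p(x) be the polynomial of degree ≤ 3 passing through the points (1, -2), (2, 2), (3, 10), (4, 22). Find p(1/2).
-5/2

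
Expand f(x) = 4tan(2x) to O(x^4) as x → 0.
8*x + 32*x**3/3 + O(x**4)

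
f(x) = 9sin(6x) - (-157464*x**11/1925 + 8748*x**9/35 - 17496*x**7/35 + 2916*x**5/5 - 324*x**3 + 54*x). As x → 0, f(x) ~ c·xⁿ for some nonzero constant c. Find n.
13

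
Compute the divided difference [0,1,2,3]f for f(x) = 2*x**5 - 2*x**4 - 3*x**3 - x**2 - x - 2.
35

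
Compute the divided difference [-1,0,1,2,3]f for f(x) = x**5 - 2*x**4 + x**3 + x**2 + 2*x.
3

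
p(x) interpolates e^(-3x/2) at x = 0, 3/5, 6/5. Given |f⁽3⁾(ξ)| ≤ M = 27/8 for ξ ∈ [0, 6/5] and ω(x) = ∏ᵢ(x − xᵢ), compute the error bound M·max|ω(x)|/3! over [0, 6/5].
27*sqrt(3)/1000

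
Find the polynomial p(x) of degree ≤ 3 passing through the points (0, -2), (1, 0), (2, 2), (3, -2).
-x**3 + 3*x**2 - 2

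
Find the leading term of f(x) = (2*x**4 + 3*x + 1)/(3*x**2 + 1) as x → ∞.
2*x**2/3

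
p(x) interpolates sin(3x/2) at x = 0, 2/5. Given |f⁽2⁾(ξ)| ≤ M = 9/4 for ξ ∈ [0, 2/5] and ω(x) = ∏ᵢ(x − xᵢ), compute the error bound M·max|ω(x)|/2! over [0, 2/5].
9/200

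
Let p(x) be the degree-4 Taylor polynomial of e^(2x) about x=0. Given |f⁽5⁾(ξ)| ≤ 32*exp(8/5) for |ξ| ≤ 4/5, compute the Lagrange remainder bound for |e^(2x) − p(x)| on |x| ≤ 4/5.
4096*exp(8/5)/46875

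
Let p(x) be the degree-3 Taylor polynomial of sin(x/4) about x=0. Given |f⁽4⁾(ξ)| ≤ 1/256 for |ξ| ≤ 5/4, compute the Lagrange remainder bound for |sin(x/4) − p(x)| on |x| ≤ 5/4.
625/1572864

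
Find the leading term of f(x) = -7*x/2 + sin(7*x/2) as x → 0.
-343*x**3/48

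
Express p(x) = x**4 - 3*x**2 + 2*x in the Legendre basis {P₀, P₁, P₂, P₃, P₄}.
(-4/5)P₀ + (2)P₁ + (-10/7)P₂ + (8/35)P₄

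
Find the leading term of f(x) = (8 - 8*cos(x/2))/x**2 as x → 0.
1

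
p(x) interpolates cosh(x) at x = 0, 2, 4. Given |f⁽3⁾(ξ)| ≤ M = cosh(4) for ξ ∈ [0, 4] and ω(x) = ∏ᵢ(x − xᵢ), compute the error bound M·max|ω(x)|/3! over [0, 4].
8*sqrt(3)*cosh(4)/27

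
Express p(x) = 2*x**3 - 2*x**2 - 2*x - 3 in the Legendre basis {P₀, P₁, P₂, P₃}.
(-11/3)P₀ + (-4/5)P₁ + (-4/3)P₂ + (4/5)P₃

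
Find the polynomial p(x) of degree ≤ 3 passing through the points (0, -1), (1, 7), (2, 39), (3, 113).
3*x**3 + 3*x**2 + 2*x - 1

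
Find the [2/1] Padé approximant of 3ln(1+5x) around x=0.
5*x*(5*x + 6)/(2*(10*x/3 + 1))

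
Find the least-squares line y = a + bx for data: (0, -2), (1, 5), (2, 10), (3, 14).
a = -6/5, b = 53/10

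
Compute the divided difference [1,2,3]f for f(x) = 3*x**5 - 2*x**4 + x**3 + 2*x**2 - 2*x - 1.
228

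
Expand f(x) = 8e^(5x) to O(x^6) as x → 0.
8 + 40*x + 100*x**2 + 500*x**3/3 + 625*x**4/3 + 625*x**5/3 + O(x**6)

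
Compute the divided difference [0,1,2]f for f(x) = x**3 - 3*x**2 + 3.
0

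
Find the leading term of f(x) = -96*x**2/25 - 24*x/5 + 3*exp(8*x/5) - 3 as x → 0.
256*x**3/125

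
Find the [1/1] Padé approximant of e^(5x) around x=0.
(5*x/2 + 1)/(1 - 5*x/2)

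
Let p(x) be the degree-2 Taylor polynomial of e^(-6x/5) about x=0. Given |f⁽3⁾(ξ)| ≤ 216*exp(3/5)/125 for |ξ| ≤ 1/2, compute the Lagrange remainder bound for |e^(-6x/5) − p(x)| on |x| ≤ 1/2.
9*exp(3/5)/250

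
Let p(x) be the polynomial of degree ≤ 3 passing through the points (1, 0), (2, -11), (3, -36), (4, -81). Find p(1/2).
17/8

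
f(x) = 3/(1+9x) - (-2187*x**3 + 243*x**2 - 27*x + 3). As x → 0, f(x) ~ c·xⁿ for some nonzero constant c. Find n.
4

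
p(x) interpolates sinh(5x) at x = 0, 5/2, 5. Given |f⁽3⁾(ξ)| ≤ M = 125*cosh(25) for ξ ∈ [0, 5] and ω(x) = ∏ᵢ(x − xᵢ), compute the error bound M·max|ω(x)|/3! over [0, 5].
15625*sqrt(3)*cosh(25)/216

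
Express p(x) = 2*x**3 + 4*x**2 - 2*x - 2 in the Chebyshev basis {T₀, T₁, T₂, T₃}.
(-1/2)T₁ + (2)T₂ + (1/2)T₃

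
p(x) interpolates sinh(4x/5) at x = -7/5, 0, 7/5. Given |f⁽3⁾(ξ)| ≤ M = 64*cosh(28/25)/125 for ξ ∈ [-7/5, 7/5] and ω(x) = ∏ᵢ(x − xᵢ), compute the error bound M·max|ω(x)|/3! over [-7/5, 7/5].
21952*sqrt(3)*cosh(28/25)/421875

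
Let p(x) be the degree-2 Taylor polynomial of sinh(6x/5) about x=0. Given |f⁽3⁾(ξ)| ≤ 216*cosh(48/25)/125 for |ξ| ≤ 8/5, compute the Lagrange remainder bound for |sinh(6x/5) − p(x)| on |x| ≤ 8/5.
18432*cosh(48/25)/15625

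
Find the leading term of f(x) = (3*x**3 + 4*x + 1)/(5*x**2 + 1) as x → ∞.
3*x/5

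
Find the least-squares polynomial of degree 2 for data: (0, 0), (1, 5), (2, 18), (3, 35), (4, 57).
-13/35 + (124/35)x + (19/7)x²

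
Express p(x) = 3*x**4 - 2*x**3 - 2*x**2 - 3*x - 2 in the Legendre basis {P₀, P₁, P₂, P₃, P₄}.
(-31/15)P₀ + (-21/5)P₁ + (8/21)P₂ + (-4/5)P₃ + (24/35)P₄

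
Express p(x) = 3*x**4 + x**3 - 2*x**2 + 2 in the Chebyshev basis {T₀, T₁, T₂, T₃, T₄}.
(17/8)T₀ + (3/4)T₁ + (1/2)T₂ + (1/4)T₃ + (3/8)T₄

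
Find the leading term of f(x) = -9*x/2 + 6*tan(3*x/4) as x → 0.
27*x**3/32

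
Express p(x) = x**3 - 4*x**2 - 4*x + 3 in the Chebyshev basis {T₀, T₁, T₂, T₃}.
T₀ + (-13/4)T₁ + (-2)T₂ + (1/4)T₃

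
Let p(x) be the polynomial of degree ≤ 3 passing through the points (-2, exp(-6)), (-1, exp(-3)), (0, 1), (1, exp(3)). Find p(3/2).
(-5 + 21*exp(3) - 35*(1 - exp(3))*exp(6))*exp(-6)/16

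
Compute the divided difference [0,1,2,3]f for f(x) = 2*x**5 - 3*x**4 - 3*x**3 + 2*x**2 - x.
29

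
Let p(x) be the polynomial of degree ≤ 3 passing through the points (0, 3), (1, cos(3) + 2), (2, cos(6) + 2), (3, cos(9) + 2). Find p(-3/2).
-35*cos(9)/16 + 135*cos(6)/16 + 137/16 - 189*cos(3)/16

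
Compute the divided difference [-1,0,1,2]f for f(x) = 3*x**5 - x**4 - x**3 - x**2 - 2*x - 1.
12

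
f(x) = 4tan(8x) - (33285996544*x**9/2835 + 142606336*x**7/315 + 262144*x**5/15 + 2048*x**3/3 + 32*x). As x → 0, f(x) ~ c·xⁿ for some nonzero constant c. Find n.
11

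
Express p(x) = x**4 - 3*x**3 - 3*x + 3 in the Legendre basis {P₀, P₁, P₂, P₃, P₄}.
(16/5)P₀ + (-24/5)P₁ + (4/7)P₂ + (-6/5)P₃ + (8/35)P₄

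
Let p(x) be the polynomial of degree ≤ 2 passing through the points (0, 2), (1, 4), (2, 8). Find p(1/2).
11/4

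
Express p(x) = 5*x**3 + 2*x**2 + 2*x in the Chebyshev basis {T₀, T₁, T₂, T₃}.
T₀ + (23/4)T₁ + T₂ + (5/4)T₃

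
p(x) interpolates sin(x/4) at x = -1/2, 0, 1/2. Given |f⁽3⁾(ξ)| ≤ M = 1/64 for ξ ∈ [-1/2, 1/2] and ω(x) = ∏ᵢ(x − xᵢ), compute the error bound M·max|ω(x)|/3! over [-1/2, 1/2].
sqrt(3)/13824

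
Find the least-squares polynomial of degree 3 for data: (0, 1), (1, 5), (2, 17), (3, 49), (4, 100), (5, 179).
151/126 + (-67/108)x + (173/63)x² + (97/108)x³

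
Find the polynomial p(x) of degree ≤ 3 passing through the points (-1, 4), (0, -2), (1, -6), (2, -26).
-3*x**3 + x**2 - 2*x - 2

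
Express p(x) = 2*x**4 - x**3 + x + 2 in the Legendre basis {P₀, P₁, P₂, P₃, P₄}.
(12/5)P₀ + (2/5)P₁ + (8/7)P₂ + (-2/5)P₃ + (16/35)P₄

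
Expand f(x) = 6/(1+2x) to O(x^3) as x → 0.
6 - 12*x + 24*x**2 + O(x**3)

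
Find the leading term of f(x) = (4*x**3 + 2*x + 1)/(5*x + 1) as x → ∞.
4*x**2/5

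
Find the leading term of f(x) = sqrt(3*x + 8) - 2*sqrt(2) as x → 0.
3*sqrt(2)*x/8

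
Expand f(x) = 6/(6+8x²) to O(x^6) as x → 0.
1 - 4*x**2/3 + 16*x**4/9 + O(x**6)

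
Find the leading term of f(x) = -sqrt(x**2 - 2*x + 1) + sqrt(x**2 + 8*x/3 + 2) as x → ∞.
7/3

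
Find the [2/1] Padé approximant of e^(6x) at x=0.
(6*x**2 + 4*x + 1)/(1 - 2*x)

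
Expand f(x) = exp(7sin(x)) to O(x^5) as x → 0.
1 + 7*x + 49*x**2/2 + 56*x**3 + 735*x**4/8 + O(x**5)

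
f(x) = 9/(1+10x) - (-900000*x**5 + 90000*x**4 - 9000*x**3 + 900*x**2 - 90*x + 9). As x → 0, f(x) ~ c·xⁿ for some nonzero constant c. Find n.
6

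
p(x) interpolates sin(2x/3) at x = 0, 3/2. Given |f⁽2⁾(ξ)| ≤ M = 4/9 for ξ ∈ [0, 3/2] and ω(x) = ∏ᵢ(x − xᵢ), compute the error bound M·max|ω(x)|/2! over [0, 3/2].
1/8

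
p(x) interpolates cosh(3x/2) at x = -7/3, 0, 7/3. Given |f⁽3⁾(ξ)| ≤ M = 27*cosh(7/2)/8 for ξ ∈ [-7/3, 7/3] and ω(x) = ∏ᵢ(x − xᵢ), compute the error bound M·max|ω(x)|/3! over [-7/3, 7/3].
343*sqrt(3)*cosh(7/2)/216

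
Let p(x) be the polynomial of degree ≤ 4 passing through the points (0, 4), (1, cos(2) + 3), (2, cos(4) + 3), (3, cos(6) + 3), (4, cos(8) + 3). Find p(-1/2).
189*cos(4)/64 - 45*cos(6)/32 + 35*cos(8)/128 - 105*cos(2)/32 + 699/128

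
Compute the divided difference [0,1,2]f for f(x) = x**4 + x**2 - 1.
8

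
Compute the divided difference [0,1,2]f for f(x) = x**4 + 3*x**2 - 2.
10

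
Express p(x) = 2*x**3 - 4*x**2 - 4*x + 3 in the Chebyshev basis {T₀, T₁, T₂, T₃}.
T₀ + (-5/2)T₁ + (-2)T₂ + (1/2)T₃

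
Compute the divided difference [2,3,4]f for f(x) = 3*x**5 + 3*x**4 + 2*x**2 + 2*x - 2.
1022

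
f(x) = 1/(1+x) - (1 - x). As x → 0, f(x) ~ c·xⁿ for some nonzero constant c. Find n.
2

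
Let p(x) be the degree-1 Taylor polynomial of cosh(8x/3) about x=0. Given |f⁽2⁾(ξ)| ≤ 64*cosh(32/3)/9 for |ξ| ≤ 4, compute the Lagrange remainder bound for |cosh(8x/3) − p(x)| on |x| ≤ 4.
512*cosh(32/3)/9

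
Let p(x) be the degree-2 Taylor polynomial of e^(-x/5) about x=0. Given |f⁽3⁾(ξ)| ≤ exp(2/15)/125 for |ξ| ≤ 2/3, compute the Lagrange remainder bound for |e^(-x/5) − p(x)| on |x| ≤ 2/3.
4*exp(2/15)/10125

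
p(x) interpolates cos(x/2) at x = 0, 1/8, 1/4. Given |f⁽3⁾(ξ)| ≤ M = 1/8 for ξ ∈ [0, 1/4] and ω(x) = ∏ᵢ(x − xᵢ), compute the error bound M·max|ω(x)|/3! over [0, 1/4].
sqrt(3)/110592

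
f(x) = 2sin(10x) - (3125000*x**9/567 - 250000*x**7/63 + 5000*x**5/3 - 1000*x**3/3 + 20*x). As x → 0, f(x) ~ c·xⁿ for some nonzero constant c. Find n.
11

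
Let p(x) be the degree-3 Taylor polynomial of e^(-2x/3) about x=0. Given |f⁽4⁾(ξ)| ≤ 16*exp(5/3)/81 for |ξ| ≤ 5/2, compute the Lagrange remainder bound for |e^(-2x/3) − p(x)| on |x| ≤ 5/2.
625*exp(5/3)/1944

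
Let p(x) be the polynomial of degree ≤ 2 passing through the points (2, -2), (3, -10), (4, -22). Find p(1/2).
5/2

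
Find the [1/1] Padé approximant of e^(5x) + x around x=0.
(47*x/12 + 1)/(1 - 25*x/12)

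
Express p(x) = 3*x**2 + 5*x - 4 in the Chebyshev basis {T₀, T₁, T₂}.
(-5/2)T₀ + (5)T₁ + (3/2)T₂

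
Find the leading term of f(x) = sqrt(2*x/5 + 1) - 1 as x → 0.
x/5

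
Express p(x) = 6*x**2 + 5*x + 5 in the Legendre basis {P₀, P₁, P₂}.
(7)P₀ + (5)P₁ + (4)P₂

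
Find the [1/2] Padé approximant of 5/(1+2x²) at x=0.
5/(2*x**2 + 1)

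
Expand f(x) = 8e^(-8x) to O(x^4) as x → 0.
8 - 64*x + 256*x**2 - 2048*x**3/3 + O(x**4)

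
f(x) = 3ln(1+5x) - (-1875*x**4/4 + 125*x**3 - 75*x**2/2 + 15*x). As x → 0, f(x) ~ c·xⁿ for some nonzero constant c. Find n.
5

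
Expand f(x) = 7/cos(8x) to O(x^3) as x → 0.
7 + 224*x**2 + O(x**3)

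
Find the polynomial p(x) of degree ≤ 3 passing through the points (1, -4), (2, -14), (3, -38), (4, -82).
-x**3 - x**2 - 2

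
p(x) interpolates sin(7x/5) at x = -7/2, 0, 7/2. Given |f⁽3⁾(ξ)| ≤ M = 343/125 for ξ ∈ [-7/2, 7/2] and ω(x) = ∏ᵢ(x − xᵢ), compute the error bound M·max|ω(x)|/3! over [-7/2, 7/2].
117649*sqrt(3)/27000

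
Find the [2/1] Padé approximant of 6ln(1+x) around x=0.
x*(x + 6)/(2*x/3 + 1)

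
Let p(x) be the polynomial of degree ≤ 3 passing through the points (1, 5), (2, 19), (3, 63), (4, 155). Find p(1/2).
29/8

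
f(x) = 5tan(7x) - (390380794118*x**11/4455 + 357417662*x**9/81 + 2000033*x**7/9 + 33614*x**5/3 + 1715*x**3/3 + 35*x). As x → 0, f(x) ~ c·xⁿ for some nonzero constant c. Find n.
13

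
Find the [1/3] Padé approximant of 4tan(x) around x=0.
4*x/(1 - x**2/3)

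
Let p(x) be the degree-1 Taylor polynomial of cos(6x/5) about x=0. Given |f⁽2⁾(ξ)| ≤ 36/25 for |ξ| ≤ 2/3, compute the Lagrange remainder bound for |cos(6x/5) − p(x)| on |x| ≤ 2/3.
8/25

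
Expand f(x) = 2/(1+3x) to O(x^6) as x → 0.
2 - 6*x + 18*x**2 - 54*x**3 + 162*x**4 - 486*x**5 + O(x**6)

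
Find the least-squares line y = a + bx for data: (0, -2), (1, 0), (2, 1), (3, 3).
a = -19/10, b = 8/5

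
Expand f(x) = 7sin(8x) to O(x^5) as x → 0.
56*x - 1792*x**3/3 + O(x**5)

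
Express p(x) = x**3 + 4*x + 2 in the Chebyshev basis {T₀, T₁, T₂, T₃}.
(2)T₀ + (19/4)T₁ + (1/4)T₃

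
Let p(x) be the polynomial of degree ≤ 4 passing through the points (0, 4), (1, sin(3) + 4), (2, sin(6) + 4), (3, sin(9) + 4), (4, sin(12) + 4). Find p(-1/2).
189*sin(6)/64 - 45*sin(9)/32 - 105*sin(3)/32 + 35*sin(12)/128 + 4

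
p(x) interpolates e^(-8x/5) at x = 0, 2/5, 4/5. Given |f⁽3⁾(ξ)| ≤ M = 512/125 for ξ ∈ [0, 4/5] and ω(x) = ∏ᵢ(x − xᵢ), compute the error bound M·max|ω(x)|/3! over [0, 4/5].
4096*sqrt(3)/421875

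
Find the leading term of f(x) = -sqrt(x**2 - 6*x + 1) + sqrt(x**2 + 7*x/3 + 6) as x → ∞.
25/6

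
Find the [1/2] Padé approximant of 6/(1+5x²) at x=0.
6/(5*x**2 + 1)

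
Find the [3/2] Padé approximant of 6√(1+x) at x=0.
(3*x**3/16 + 27*x**2/8 + 9*x + 6)/(3*x**2/16 + x + 1)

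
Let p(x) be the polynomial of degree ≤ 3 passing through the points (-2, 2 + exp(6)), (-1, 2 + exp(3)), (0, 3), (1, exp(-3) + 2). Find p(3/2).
((-5*exp(6) - 3 + 21*exp(3))*exp(3) + 35)*exp(-3)/16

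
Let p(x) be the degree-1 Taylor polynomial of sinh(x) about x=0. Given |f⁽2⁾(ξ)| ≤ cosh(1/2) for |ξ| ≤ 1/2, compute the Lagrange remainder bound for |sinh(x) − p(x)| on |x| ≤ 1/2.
cosh(1/2)/8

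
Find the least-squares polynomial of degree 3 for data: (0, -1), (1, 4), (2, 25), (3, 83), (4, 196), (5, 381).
-107/126 + (1391/756)x + (-139/252)x² + (167/54)x³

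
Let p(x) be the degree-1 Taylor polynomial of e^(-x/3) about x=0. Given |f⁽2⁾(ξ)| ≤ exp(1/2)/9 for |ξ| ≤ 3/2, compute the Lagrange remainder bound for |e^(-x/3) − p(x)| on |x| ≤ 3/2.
exp(1/2)/8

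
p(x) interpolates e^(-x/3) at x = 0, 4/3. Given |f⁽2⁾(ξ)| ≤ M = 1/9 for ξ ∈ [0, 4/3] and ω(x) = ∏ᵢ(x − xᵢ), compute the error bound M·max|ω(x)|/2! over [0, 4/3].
2/81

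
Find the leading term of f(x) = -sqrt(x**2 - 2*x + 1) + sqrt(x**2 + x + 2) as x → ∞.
3/2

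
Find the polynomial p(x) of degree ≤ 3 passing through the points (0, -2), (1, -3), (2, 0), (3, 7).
2*x**2 - 3*x - 2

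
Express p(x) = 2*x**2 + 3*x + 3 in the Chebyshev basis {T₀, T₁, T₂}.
(4)T₀ + (3)T₁ + T₂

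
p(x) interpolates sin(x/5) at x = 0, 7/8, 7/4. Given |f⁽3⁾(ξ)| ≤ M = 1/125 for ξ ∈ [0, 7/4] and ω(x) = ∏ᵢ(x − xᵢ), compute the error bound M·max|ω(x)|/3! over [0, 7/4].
343*sqrt(3)/1728000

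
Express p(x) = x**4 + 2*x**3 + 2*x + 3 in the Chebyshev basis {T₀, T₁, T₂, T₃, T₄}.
(27/8)T₀ + (7/2)T₁ + (1/2)T₂ + (1/2)T₃ + (1/8)T₄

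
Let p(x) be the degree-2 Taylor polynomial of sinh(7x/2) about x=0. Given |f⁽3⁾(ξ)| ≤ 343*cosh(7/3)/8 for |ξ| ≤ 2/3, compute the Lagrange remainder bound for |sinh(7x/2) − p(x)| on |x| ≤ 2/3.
343*cosh(7/3)/162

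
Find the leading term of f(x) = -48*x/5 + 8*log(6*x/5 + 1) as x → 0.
-144*x**2/25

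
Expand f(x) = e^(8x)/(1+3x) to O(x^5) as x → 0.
1 + 5*x + 17*x**2 + 103*x**3/3 + 203*x**4/3 + O(x**5)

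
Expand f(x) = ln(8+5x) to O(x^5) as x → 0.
log(8) + 5*x/8 - 25*x**2/128 + 125*x**3/1536 - 625*x**4/16384 + O(x**5)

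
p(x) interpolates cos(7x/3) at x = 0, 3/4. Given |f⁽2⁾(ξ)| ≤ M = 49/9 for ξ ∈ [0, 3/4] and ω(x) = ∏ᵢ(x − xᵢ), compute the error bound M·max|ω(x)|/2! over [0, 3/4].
49/128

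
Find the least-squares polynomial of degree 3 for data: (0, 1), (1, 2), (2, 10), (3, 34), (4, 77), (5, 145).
8/7 + (-13/6)x + (45/28)x² + (11/12)x³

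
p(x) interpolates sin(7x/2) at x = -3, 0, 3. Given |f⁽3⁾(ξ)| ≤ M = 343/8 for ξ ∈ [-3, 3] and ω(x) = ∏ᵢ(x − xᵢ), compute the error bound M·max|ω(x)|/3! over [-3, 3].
343*sqrt(3)/8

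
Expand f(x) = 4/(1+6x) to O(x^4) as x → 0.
4 - 24*x + 144*x**2 - 864*x**3 + O(x**4)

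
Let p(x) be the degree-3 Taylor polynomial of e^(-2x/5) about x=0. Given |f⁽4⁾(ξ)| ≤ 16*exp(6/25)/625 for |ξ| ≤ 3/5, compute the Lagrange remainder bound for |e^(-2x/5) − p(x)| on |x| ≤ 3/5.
54*exp(6/25)/390625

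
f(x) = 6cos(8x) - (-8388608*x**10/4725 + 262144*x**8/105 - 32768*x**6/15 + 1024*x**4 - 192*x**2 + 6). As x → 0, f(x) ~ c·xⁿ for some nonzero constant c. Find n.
12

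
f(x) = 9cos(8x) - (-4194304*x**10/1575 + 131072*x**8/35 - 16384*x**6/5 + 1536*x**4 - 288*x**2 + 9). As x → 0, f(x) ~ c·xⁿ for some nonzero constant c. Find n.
12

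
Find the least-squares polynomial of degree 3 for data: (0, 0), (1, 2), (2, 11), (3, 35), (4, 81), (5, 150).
29/126 + (-1079/756)x + (29/18)x² + (101/108)x³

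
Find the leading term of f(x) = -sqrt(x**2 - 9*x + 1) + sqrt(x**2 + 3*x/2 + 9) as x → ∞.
21/4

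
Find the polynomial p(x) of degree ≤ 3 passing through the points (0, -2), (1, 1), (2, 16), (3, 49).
x**3 + 3*x**2 - x - 2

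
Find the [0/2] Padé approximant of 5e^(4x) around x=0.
5/(8*x**2 - 4*x + 1)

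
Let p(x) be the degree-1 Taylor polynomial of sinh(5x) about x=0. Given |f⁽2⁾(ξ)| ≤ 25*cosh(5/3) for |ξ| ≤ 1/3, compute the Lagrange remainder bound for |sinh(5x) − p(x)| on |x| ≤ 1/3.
25*cosh(5/3)/18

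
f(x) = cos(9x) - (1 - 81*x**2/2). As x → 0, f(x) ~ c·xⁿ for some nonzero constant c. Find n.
4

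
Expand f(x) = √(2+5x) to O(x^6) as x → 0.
sqrt(2) + 5*sqrt(2)*x/4 - 25*sqrt(2)*x**2/32 + 125*sqrt(2)*x**3/128 - 3125*sqrt(2)*x**4/2048 + 21875*sqrt(2)*x**5/8192 + O(x**6)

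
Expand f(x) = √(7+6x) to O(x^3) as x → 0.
sqrt(7) + 3*sqrt(7)*x/7 - 9*sqrt(7)*x**2/98 + O(x**3)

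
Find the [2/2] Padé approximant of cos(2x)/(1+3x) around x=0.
(-44*x**2/21 + x/7 + 1)/(x**2/3 + 22*x/7 + 1)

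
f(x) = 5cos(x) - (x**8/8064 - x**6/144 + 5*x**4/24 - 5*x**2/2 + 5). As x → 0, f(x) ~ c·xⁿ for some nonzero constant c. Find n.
10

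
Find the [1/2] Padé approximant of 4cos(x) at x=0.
4/(x**2/2 + 1)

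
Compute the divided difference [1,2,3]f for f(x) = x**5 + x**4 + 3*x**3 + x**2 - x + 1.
134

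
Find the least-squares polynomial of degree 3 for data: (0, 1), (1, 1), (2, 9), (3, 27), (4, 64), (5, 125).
107/126 + (-293/756)x + (11/126)x² + (107/108)x³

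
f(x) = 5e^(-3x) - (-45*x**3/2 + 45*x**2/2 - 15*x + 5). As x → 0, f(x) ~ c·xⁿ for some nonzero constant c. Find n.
4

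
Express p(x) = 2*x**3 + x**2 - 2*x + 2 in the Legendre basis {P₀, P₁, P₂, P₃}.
(7/3)P₀ + (-4/5)P₁ + (2/3)P₂ + (4/5)P₃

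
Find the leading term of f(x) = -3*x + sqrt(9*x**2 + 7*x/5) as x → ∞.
7/30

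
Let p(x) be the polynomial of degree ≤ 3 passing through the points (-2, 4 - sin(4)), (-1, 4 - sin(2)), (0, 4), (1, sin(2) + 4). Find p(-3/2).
-7*sin(2)/8 - 5*sin(4)/16 + 4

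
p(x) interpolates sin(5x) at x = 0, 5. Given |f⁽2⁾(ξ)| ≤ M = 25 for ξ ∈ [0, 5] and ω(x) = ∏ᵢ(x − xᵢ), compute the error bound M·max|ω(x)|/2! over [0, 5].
625/8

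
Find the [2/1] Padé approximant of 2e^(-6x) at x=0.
(12*x**2 - 8*x + 2)/(2*x + 1)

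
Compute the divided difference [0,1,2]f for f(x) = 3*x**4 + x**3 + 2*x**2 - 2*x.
26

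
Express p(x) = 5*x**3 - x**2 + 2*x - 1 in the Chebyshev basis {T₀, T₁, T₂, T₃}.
(-3/2)T₀ + (23/4)T₁ + (-1/2)T₂ + (5/4)T₃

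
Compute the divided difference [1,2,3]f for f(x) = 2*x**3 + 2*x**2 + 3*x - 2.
14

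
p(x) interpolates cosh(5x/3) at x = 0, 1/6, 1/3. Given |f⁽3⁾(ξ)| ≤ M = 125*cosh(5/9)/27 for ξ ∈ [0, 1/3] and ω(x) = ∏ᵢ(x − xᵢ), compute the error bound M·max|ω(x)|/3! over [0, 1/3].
125*sqrt(3)*cosh(5/9)/157464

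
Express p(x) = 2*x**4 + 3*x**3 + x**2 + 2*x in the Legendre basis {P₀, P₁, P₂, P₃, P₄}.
(11/15)P₀ + (19/5)P₁ + (38/21)P₂ + (6/5)P₃ + (16/35)P₄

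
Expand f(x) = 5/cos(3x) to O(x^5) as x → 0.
5 + 45*x**2/2 + 675*x**4/8 + O(x**5)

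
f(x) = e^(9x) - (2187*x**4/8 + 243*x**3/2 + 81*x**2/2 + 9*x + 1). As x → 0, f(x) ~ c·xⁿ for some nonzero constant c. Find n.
5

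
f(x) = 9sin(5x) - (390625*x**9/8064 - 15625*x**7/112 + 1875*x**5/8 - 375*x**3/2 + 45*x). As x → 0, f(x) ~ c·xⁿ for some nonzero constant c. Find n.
11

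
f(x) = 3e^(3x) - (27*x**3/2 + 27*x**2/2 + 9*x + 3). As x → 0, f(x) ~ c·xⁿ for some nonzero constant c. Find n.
4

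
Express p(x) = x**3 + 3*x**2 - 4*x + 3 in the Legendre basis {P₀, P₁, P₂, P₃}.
(4)P₀ + (-17/5)P₁ + (2)P₂ + (2/5)P₃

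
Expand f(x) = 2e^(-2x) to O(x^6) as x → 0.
2 - 4*x + 4*x**2 - 8*x**3/3 + 4*x**4/3 - 8*x**5/15 + O(x**6)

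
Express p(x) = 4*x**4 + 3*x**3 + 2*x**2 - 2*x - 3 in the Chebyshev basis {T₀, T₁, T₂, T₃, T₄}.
(-1/2)T₀ + (1/4)T₁ + (3)T₂ + (3/4)T₃ + (1/2)T₄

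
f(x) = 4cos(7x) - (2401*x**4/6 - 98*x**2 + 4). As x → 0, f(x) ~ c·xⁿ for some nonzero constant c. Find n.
6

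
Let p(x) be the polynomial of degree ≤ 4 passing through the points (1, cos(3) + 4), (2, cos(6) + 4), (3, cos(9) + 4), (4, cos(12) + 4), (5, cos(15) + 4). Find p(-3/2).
5005*cos(9)/64 - 2145*cos(6)/32 - 1365*cos(12)/32 + 3003*cos(3)/128 + 1155*cos(15)/128 + 4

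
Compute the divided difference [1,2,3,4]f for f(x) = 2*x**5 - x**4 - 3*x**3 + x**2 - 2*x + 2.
117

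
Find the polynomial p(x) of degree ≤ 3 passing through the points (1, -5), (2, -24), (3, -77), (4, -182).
-3*x**3 + x**2 - x - 2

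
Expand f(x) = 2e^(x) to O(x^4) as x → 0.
2 + 2*x + x**2 + x**3/3 + O(x**4)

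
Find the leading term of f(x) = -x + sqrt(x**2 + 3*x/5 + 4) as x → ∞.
3/10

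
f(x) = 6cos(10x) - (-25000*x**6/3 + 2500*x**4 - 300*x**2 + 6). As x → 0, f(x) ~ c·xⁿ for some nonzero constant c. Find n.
8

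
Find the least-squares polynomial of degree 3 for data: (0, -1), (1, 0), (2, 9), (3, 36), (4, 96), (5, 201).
-139/126 + (1807/756)x + (-767/252)x² + (115/54)x³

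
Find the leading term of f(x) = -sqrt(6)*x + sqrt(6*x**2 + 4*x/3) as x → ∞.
sqrt(6)/9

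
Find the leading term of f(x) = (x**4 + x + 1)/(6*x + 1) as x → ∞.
x**3/6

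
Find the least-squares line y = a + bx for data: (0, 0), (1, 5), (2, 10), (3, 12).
a = 3/5, b = 41/10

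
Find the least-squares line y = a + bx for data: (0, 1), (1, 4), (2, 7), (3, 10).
a = 1, b = 3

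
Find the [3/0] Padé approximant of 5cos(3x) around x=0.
5 - 45*x**2/2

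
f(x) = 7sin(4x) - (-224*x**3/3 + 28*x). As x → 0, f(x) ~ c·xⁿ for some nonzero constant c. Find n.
5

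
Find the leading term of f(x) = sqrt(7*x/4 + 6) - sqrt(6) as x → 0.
7*sqrt(6)*x/48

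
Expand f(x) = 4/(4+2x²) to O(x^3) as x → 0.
1 - x**2/2 + O(x**3)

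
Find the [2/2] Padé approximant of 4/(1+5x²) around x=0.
4/(5*x**2 + 1)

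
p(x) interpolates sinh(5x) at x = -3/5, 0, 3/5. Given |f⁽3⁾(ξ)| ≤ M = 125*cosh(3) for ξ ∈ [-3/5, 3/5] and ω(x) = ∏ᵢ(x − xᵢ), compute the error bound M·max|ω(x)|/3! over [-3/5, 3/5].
sqrt(3)*cosh(3)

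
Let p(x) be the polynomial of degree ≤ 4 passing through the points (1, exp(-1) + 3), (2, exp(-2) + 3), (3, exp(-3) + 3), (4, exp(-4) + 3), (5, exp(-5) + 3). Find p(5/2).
(-5*exp(4) - 20*e + 3 + 90*exp(2) + 60*exp(3) + 384*exp(5))*exp(-5)/128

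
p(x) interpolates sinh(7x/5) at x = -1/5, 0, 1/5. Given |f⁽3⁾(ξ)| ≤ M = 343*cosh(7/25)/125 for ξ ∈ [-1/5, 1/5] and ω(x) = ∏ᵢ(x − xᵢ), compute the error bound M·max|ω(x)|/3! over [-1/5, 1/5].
343*sqrt(3)*cosh(7/25)/421875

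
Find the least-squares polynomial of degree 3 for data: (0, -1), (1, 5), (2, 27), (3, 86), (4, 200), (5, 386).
-107/126 + (2147/756)x + (-139/252)x² + (167/54)x³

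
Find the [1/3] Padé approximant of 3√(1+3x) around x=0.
(63*x/8 + 3)/(27*x**3/64 - 9*x**2/16 + 9*x/8 + 1)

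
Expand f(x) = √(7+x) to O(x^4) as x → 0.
sqrt(7) + sqrt(7)*x/14 - sqrt(7)*x**2/392 + sqrt(7)*x**3/5488 + O(x**4)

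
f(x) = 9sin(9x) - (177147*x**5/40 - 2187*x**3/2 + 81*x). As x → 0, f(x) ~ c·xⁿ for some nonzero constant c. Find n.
7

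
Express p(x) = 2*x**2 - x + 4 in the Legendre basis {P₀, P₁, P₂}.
(14/3)P₀ - P₁ + (4/3)P₂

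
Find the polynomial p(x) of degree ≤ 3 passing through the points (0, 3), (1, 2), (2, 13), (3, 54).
3*x**3 - 3*x**2 - x + 3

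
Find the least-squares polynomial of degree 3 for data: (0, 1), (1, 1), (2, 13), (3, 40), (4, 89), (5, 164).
59/63 + (-1343/378)x + (761/252)x² + (91/108)x³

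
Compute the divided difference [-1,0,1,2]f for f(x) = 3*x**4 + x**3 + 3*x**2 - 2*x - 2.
7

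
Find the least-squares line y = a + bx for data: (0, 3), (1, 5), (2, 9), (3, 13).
a = 12/5, b = 17/5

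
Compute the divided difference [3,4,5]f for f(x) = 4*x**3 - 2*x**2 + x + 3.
46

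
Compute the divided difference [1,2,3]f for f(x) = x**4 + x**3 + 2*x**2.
33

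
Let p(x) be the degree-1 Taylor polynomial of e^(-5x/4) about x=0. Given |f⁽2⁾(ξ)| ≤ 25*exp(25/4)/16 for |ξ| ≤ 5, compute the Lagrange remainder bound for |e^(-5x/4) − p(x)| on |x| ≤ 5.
625*exp(25/4)/32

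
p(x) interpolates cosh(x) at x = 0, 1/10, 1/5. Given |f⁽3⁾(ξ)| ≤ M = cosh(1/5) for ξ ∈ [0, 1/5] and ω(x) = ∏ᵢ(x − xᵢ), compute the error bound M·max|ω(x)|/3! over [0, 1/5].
sqrt(3)*cosh(1/5)/27000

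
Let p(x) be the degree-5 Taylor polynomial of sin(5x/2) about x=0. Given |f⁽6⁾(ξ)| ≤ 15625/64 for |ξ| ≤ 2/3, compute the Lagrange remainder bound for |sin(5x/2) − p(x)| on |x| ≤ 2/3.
3125/104976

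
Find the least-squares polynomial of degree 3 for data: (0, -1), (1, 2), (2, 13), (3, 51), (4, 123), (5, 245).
-17/21 + (125/126)x + (-89/84)x² + (77/36)x³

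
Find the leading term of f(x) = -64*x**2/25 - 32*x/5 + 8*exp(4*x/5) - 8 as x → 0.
256*x**3/375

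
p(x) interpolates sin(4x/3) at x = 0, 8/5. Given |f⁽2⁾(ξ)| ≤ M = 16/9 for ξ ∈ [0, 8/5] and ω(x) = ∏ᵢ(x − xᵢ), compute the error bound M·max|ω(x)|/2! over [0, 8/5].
128/225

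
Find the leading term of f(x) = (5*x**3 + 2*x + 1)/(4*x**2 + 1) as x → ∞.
5*x/4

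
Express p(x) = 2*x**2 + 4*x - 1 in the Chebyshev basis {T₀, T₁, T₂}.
(4)T₁ + T₂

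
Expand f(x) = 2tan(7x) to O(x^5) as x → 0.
14*x + 686*x**3/3 + O(x**5)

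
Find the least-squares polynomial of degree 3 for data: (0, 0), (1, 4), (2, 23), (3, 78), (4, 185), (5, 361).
1/6 + (197/252)x + (-37/84)x² + (53/18)x³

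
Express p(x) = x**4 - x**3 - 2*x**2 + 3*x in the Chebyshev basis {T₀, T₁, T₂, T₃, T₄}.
(-5/8)T₀ + (9/4)T₁ + (-1/2)T₂ + (-1/4)T₃ + (1/8)T₄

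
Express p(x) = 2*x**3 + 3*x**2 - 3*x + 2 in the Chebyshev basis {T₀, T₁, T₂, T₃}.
(7/2)T₀ + (-3/2)T₁ + (3/2)T₂ + (1/2)T₃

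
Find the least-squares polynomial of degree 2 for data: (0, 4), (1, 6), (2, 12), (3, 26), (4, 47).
153/35 + (-89/35)x + (23/7)x²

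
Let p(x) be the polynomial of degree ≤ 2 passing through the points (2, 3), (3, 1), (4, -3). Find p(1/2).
9/4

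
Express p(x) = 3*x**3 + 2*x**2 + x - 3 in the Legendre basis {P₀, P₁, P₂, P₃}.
(-7/3)P₀ + (14/5)P₁ + (4/3)P₂ + (6/5)P₃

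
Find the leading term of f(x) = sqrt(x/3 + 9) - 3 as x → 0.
x/18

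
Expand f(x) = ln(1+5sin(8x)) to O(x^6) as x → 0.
40*x - 800*x**2 + 62720*x**3/3 - 1868800*x**4/3 + 59396096*x**5/3 + O(x**6)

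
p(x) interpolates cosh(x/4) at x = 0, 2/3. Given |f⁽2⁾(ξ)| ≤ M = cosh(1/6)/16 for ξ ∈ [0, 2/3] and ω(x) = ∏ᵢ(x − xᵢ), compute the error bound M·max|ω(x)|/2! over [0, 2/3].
cosh(1/6)/288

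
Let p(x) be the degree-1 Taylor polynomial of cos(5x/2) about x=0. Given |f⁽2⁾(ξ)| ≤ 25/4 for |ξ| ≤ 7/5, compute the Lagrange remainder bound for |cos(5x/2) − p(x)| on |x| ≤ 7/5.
49/8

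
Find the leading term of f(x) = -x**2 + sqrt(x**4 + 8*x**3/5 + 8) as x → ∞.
4*x/5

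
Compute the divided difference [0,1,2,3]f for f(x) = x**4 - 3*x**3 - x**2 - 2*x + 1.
3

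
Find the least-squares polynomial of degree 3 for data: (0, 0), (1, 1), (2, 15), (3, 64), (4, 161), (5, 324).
25/126 + (-1513/756)x + (-181/252)x² + (76/27)x³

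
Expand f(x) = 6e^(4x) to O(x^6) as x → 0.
6 + 24*x + 48*x**2 + 64*x**3 + 64*x**4 + 256*x**5/5 + O(x**6)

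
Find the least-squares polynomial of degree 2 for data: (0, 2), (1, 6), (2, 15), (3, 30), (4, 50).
71/35 + (8/7)x + (19/7)x²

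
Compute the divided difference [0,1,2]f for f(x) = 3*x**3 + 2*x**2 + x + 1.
11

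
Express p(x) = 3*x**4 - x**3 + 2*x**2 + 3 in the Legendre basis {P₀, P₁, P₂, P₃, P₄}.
(64/15)P₀ + (-3/5)P₁ + (64/21)P₂ + (-2/5)P₃ + (24/35)P₄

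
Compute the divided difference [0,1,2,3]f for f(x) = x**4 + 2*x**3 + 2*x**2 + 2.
8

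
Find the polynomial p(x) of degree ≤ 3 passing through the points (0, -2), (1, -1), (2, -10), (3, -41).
-2*x**3 + x**2 + 2*x - 2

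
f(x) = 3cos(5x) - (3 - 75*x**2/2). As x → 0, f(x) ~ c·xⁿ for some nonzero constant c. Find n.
4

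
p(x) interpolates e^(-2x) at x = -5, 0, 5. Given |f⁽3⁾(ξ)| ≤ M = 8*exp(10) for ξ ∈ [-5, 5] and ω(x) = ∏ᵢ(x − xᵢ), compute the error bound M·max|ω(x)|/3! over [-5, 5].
1000*sqrt(3)*exp(10)/27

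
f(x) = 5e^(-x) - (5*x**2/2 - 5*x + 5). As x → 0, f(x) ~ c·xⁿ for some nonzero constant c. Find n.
3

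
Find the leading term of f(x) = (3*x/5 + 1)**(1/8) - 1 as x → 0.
3*x/40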